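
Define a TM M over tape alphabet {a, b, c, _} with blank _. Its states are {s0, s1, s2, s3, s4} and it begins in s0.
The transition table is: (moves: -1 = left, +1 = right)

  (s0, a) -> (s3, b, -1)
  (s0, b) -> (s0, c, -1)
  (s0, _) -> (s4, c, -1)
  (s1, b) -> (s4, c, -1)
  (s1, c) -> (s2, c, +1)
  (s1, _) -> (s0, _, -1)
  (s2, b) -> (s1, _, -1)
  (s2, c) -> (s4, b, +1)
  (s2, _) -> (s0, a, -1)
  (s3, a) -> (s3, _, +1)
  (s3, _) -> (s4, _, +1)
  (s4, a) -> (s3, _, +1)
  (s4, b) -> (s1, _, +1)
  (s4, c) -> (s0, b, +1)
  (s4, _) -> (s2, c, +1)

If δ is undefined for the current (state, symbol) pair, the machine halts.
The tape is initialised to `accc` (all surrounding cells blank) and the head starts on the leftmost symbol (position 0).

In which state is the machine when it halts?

s0

s0 | _[a]ccc__   read a → write b, move -1, go to s3
s3 | [_]bccc__   read _ → write _, move +1, go to s4
s4 | _[b]ccc__   read b → write _, move +1, go to s1
s1 | __[c]cc__   read c → write c, move +1, go to s2
s2 | __c[c]c__   read c → write b, move +1, go to s4
s4 | __cb[c]__   read c → write b, move +1, go to s0
s0 | __cbb[_]_   read _ → write c, move -1, go to s4
s4 | __cb[b]c_   read b → write _, move +1, go to s1
s1 | __cb_[c]_   read c → write c, move +1, go to s2
s2 | __cb_c[_]   read _ → write a, move -1, go to s0
s0 | __cb_[c]a
No transition is defined for (s0, c); M halts in state s0.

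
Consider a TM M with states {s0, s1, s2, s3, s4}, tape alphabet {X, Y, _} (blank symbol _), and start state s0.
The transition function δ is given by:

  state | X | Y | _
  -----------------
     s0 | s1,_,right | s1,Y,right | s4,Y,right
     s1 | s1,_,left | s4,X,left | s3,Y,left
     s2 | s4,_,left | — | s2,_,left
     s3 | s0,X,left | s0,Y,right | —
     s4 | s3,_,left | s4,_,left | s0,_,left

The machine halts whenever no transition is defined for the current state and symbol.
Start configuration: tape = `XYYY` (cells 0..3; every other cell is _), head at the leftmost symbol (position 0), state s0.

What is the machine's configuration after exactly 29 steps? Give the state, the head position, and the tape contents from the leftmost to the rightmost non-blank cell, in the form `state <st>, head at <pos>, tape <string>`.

s0 | _____[X]YYY   read X → write _, move right, go to s1
s1 | ______[Y]YY   read Y → write X, move left, go to s4
s4 | _____[_]XYY   read _ → write _, move left, go to s0
s0 | ____[_]_XYY   read _ → write Y, move right, go to s4
s4 | ____Y[_]XYY   read _ → write _, move left, go to s0
s0 | ____[Y]_XYY   read Y → write Y, move right, go to s1
s1 | ____Y[_]XYY   read _ → write Y, move left, go to s3
s3 | ____[Y]YXYY   read Y → write Y, move right, go to s0
s0 | ____Y[Y]XYY   read Y → write Y, move right, go to s1
s1 | ____YY[X]YY   read X → write _, move left, go to s1
s1 | ____Y[Y]_YY   read Y → write X, move left, go to s4
s4 | ____[Y]X_YY   read Y → write _, move left, go to s4
s4 | ___[_]_X_YY   read _ → write _, move left, go to s0
s0 | __[_]__X_YY   read _ → write Y, move right, go to s4
s4 | __Y[_]_X_YY   read _ → write _, move left, go to s0
s0 | __[Y]__X_YY   read Y → write Y, move right, go to s1
s1 | __Y[_]_X_YY   read _ → write Y, move left, go to s3
s3 | __[Y]Y_X_YY   read Y → write Y, move right, go to s0
s0 | __Y[Y]_X_YY   read Y → write Y, move right, go to s1
s1 | __YY[_]X_YY   read _ → write Y, move left, go to s3
s3 | __Y[Y]YX_YY   read Y → write Y, move right, go to s0
s0 | __YY[Y]X_YY   read Y → write Y, move right, go to s1
s1 | __YYY[X]_YY   read X → write _, move left, go to s1
s1 | __YY[Y]__YY   read Y → write X, move left, go to s4
s4 | __Y[Y]X__YY   read Y → write _, move left, go to s4
s4 | __[Y]_X__YY   read Y → write _, move left, go to s4
s4 | _[_]__X__YY   read _ → write _, move left, go to s0
s0 | [_]___X__YY   read _ → write Y, move right, go to s4
s4 | Y[_]__X__YY   read _ → write _, move left, go to s0
s0 | [Y]___X__YY
After 29 steps: state s0, head at -5, tape Y___X__YY.

state s0, head at -5, tape Y___X__YY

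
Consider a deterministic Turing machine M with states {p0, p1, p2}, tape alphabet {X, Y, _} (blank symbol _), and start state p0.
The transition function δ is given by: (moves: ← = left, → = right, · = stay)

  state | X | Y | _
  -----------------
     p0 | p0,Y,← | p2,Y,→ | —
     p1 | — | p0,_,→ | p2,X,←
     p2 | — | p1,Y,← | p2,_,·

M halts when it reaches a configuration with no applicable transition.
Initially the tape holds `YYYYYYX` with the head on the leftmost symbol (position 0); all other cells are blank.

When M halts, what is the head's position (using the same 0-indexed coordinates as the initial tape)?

state=p0 head=0 tape=[Y]YYYYYX   (p0,Y)→(p2,Y,→)
state=p2 head=1 tape=Y[Y]YYYYX   (p2,Y)→(p1,Y,←)
state=p1 head=0 tape=[Y]YYYYYX   (p1,Y)→(p0,_,→)
state=p0 head=1 tape=_[Y]YYYYX   (p0,Y)→(p2,Y,→)
state=p2 head=2 tape=_Y[Y]YYYX   (p2,Y)→(p1,Y,←)
state=p1 head=1 tape=_[Y]YYYYX   (p1,Y)→(p0,_,→)
state=p0 head=2 tape=__[Y]YYYX   (p0,Y)→(p2,Y,→)
state=p2 head=3 tape=__Y[Y]YYX   (p2,Y)→(p1,Y,←)
state=p1 head=2 tape=__[Y]YYYX   (p1,Y)→(p0,_,→)
state=p0 head=3 tape=___[Y]YYX   (p0,Y)→(p2,Y,→)
state=p2 head=4 tape=___Y[Y]YX   (p2,Y)→(p1,Y,←)
state=p1 head=3 tape=___[Y]YYX   (p1,Y)→(p0,_,→)
state=p0 head=4 tape=____[Y]YX   (p0,Y)→(p2,Y,→)
state=p2 head=5 tape=____Y[Y]X   (p2,Y)→(p1,Y,←)
state=p1 head=4 tape=____[Y]YX   (p1,Y)→(p0,_,→)
state=p0 head=5 tape=_____[Y]X   (p0,Y)→(p2,Y,→)
state=p2 head=6 tape=_____Y[X]
At halt the head is at cell 6.

6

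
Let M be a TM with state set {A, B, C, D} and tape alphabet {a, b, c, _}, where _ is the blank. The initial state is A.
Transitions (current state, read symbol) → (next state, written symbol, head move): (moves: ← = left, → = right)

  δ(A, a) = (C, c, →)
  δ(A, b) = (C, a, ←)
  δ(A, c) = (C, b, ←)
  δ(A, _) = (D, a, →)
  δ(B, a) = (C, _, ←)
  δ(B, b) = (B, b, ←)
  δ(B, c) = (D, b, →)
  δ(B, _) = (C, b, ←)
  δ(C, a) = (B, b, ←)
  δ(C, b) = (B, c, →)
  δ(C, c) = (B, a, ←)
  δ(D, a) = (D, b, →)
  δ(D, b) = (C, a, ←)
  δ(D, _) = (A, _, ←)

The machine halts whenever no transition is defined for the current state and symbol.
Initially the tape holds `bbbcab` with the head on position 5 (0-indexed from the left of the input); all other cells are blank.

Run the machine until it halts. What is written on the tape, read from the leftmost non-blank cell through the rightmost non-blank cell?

A | __bbbca[b]   read b → write a, move ←, go to C
C | __bbbc[a]a   read a → write b, move ←, go to B
B | __bbb[c]ba   read c → write b, move →, go to D
D | __bbbb[b]a   read b → write a, move ←, go to C
C | __bbb[b]aa   read b → write c, move →, go to B
B | __bbbc[a]a   read a → write _, move ←, go to C
C | __bbb[c]_a   read c → write a, move ←, go to B
B | __bb[b]a_a   read b → write b, move ←, go to B
B | __b[b]ba_a   read b → write b, move ←, go to B
B | __[b]bba_a   read b → write b, move ←, go to B
B | _[_]bbba_a   read _ → write b, move ←, go to C
C | [_]bbbba_a
The non-blank tape span at halt is bbbba_a.

bbbba_a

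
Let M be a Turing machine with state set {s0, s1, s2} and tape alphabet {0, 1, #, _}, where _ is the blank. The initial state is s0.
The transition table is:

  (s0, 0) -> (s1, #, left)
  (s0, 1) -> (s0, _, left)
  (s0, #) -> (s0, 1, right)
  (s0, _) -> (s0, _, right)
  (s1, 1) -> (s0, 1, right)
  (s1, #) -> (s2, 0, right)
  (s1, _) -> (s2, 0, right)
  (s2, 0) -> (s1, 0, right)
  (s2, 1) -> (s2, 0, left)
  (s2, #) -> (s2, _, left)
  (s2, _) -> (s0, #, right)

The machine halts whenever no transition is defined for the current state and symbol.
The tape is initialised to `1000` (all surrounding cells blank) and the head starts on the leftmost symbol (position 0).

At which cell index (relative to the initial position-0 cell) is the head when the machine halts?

state=s0 head=0 tape=_[1]000   (s0,1)→(s0,_,left)
state=s0 head=-1 tape=[_]_000   (s0,_)→(s0,_,right)
state=s0 head=0 tape=_[_]000   (s0,_)→(s0,_,right)
state=s0 head=1 tape=__[0]00   (s0,0)→(s1,#,left)
state=s1 head=0 tape=_[_]#00   (s1,_)→(s2,0,right)
state=s2 head=1 tape=_0[#]00   (s2,#)→(s2,_,left)
state=s2 head=0 tape=_[0]_00   (s2,0)→(s1,0,right)
state=s1 head=1 tape=_0[_]00   (s1,_)→(s2,0,right)
state=s2 head=2 tape=_00[0]0   (s2,0)→(s1,0,right)
state=s1 head=3 tape=_000[0]
At halt the head is at cell 3.

3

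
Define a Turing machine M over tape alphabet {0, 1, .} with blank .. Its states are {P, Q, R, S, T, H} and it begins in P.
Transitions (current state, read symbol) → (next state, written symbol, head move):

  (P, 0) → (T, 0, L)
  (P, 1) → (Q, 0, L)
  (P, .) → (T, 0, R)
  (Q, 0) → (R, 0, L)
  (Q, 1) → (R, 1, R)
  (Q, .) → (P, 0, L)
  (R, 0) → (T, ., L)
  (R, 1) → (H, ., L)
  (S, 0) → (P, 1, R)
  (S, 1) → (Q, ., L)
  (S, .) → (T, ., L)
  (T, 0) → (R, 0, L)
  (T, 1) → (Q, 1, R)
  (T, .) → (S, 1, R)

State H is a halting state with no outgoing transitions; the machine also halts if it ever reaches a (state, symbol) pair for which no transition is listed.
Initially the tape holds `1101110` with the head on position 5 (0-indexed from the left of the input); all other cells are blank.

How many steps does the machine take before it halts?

state=P head=5 tape=11011[1]0   (P,1)→(Q,0,L)
state=Q head=4 tape=1101[1]00   (Q,1)→(R,1,R)
state=R head=5 tape=11011[0]0   (R,0)→(T,.,L)
state=T head=4 tape=1101[1].0   (T,1)→(Q,1,R)
state=Q head=5 tape=11011[.]0   (Q,.)→(P,0,L)
state=P head=4 tape=1101[1]00   (P,1)→(Q,0,L)
state=Q head=3 tape=110[1]000   (Q,1)→(R,1,R)
state=R head=4 tape=1101[0]00   (R,0)→(T,.,L)
state=T head=3 tape=110[1].00   (T,1)→(Q,1,R)
state=Q head=4 tape=1101[.]00   (Q,.)→(P,0,L)
state=P head=3 tape=110[1]000   (P,1)→(Q,0,L)
state=Q head=2 tape=11[0]0000   (Q,0)→(R,0,L)
state=R head=1 tape=1[1]00000   (R,1)→(H,.,L)
state=H head=0 tape=[1].00000
M halts after 13 transitions.

13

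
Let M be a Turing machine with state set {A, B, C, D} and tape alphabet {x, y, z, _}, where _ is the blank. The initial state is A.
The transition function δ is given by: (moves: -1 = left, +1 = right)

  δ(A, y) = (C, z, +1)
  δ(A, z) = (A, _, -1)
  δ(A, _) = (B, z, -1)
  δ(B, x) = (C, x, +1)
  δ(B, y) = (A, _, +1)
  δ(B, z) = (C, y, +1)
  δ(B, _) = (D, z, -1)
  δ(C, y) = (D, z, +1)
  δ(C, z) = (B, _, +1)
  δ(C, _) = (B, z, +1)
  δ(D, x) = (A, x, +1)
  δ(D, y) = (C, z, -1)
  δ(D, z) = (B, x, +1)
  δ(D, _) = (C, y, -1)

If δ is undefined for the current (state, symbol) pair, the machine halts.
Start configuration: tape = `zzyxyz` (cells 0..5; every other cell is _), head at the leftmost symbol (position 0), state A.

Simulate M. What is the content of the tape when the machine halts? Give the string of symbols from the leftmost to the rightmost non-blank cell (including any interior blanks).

A | ____[z]zyxyz_   read z → write _, move -1, go to A
A | ___[_]_zyxyz_   read _ → write z, move -1, go to B
B | __[_]z_zyxyz_   read _ → write z, move -1, go to D
D | _[_]zz_zyxyz_   read _ → write y, move -1, go to C
C | [_]yzz_zyxyz_   read _ → write z, move +1, go to B
B | z[y]zz_zyxyz_   read y → write _, move +1, go to A
A | z_[z]z_zyxyz_   read z → write _, move -1, go to A
A | z[_]_z_zyxyz_   read _ → write z, move -1, go to B
B | [z]z_z_zyxyz_   read z → write y, move +1, go to C
C | y[z]_z_zyxyz_   read z → write _, move +1, go to B
B | y_[_]z_zyxyz_   read _ → write z, move -1, go to D
D | y[_]zz_zyxyz_   read _ → write y, move -1, go to C
C | [y]yzz_zyxyz_   read y → write z, move +1, go to D
D | z[y]zz_zyxyz_   read y → write z, move -1, go to C
C | [z]zzz_zyxyz_   read z → write _, move +1, go to B
B | _[z]zz_zyxyz_   read z → write y, move +1, go to C
C | _y[z]z_zyxyz_   read z → write _, move +1, go to B
B | _y_[z]_zyxyz_   read z → write y, move +1, go to C
C | _y_y[_]zyxyz_   read _ → write z, move +1, go to B
B | _y_yz[z]yxyz_   read z → write y, move +1, go to C
C | _y_yzy[y]xyz_   read y → write z, move +1, go to D
D | _y_yzyz[x]yz_   read x → write x, move +1, go to A
A | _y_yzyzx[y]z_   read y → write z, move +1, go to C
C | _y_yzyzxz[z]_   read z → write _, move +1, go to B
B | _y_yzyzxz_[_]   read _ → write z, move -1, go to D
D | _y_yzyzxz[_]z   read _ → write y, move -1, go to C
C | _y_yzyzx[z]yz   read z → write _, move +1, go to B
B | _y_yzyzx_[y]z   read y → write _, move +1, go to A
A | _y_yzyzx__[z]   read z → write _, move -1, go to A
A | _y_yzyzx_[_]_   read _ → write z, move -1, go to B
B | _y_yzyzx[_]z_   read _ → write z, move -1, go to D
D | _y_yzyz[x]zz_   read x → write x, move +1, go to A
A | _y_yzyzx[z]z_   read z → write _, move -1, go to A
A | _y_yzyz[x]_z_
The non-blank tape span at halt is y_yzyzx_z.

y_yzyzx_z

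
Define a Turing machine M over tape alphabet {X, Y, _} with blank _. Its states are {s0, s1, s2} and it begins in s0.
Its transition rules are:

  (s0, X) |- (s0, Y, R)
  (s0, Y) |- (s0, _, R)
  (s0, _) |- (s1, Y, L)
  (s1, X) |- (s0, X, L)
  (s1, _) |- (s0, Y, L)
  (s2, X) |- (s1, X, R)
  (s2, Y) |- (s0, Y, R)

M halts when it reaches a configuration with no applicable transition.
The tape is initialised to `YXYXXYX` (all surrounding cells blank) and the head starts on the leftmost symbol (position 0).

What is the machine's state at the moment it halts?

state=s0 head=0 tape=[Y]XYXXYX_   (s0,Y)→(s0,_,R)
state=s0 head=1 tape=_[X]YXXYX_   (s0,X)→(s0,Y,R)
state=s0 head=2 tape=_Y[Y]XXYX_   (s0,Y)→(s0,_,R)
state=s0 head=3 tape=_Y_[X]XYX_   (s0,X)→(s0,Y,R)
state=s0 head=4 tape=_Y_Y[X]YX_   (s0,X)→(s0,Y,R)
state=s0 head=5 tape=_Y_YY[Y]X_   (s0,Y)→(s0,_,R)
state=s0 head=6 tape=_Y_YY_[X]_   (s0,X)→(s0,Y,R)
state=s0 head=7 tape=_Y_YY_Y[_]   (s0,_)→(s1,Y,L)
state=s1 head=6 tape=_Y_YY_[Y]Y
No transition is defined for (s1, Y); M halts in state s1.

s1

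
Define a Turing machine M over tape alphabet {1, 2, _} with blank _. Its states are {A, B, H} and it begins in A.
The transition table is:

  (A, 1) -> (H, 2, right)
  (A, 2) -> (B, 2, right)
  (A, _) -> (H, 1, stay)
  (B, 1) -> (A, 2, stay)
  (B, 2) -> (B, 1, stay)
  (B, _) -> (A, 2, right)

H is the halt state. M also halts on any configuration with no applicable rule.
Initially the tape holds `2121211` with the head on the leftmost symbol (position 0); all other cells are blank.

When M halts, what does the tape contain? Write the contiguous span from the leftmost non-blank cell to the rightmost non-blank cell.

222222221

A | [2]121211__   read 2 → write 2, move right, go to B
B | 2[1]21211__   read 1 → write 2, move stay, go to A
A | 2[2]21211__   read 2 → write 2, move right, go to B
B | 22[2]1211__   read 2 → write 1, move stay, go to B
B | 22[1]1211__   read 1 → write 2, move stay, go to A
A | 22[2]1211__   read 2 → write 2, move right, go to B
B | 222[1]211__   read 1 → write 2, move stay, go to A
A | 222[2]211__   read 2 → write 2, move right, go to B
B | 2222[2]11__   read 2 → write 1, move stay, go to B
B | 2222[1]11__   read 1 → write 2, move stay, go to A
A | 2222[2]11__   read 2 → write 2, move right, go to B
B | 22222[1]1__   read 1 → write 2, move stay, go to A
A | 22222[2]1__   read 2 → write 2, move right, go to B
B | 222222[1]__   read 1 → write 2, move stay, go to A
A | 222222[2]__   read 2 → write 2, move right, go to B
B | 2222222[_]_   read _ → write 2, move right, go to A
A | 22222222[_]   read _ → write 1, move stay, go to H
H | 22222222[1]
The non-blank tape span at halt is 222222221.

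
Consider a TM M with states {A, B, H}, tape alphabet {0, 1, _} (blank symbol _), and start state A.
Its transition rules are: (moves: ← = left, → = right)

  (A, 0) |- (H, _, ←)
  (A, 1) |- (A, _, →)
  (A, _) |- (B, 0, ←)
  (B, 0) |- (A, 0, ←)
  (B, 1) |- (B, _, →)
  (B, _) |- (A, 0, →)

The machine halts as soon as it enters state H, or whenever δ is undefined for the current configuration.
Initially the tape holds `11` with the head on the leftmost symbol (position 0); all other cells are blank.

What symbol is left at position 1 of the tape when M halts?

state=A head=0 tape=[1]1_   (A,1)→(A,_,→)
state=A head=1 tape=_[1]_   (A,1)→(A,_,→)
state=A head=2 tape=__[_]   (A,_)→(B,0,←)
state=B head=1 tape=_[_]0   (B,_)→(A,0,→)
state=A head=2 tape=_0[0]   (A,0)→(H,_,←)
state=H head=1 tape=_[0]_
Cell 1 holds 0 when M halts.

0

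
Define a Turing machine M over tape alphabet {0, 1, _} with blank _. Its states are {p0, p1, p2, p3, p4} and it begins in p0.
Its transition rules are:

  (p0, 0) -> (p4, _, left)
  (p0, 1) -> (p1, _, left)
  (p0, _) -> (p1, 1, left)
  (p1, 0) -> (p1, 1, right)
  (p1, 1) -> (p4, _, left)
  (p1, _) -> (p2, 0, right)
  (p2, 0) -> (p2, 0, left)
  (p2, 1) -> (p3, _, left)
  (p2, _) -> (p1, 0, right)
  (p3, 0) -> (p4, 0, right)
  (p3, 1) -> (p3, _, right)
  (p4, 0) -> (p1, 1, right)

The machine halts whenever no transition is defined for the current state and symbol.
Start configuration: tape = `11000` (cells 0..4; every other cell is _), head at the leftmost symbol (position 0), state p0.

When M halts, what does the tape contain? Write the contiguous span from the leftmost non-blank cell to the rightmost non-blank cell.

p0 | _[1]1000   read 1 → write _, move left, go to p1
p1 | [_]_1000   read _ → write 0, move right, go to p2
p2 | 0[_]1000   read _ → write 0, move right, go to p1
p1 | 00[1]000   read 1 → write _, move left, go to p4
p4 | 0[0]_000   read 0 → write 1, move right, go to p1
p1 | 01[_]000   read _ → write 0, move right, go to p2
p2 | 010[0]00   read 0 → write 0, move left, go to p2
p2 | 01[0]000   read 0 → write 0, move left, go to p2
p2 | 0[1]0000   read 1 → write _, move left, go to p3
p3 | [0]_0000   read 0 → write 0, move right, go to p4
p4 | 0[_]0000
The non-blank tape span at halt is 0_0000.

0_0000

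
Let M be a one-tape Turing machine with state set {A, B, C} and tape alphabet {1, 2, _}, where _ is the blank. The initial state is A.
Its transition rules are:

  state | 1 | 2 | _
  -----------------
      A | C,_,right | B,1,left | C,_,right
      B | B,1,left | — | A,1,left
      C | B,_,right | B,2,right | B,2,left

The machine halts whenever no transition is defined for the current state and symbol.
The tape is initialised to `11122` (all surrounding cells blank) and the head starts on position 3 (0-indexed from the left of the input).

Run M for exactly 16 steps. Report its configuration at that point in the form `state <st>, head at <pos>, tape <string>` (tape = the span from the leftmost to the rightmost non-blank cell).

state B, head at -1, tape 11112

state=A head=3 tape=__111[2]2   (A,2)→(B,1,left)
state=B head=2 tape=__11[1]12   (B,1)→(B,1,left)
state=B head=1 tape=__1[1]112   (B,1)→(B,1,left)
state=B head=0 tape=__[1]1112   (B,1)→(B,1,left)
state=B head=-1 tape=_[_]11112   (B,_)→(A,1,left)
state=A head=-2 tape=[_]111112   (A,_)→(C,_,right)
state=C head=-1 tape=_[1]11112   (C,1)→(B,_,right)
state=B head=0 tape=__[1]1112   (B,1)→(B,1,left)
state=B head=-1 tape=_[_]11112   (B,_)→(A,1,left)
state=A head=-2 tape=[_]111112   (A,_)→(C,_,right)
state=C head=-1 tape=_[1]11112   (C,1)→(B,_,right)
state=B head=0 tape=__[1]1112   (B,1)→(B,1,left)
state=B head=-1 tape=_[_]11112   (B,_)→(A,1,left)
state=A head=-2 tape=[_]111112   (A,_)→(C,_,right)
state=C head=-1 tape=_[1]11112   (C,1)→(B,_,right)
state=B head=0 tape=__[1]1112   (B,1)→(B,1,left)
state=B head=-1 tape=_[_]11112
After 16 steps: state B, head at -1, tape 11112.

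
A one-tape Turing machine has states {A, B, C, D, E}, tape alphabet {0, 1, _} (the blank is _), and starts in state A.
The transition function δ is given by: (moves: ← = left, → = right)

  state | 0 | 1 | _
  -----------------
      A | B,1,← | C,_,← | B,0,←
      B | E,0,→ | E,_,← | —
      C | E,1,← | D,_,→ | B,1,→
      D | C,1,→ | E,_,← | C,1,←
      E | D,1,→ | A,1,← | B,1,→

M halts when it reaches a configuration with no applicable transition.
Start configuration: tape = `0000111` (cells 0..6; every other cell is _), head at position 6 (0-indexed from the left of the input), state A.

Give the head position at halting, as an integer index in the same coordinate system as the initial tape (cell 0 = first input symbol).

-1

state=A head=6 tape=_000011[1]   (A,1)→(C,_,←)
state=C head=5 tape=_00001[1]_   (C,1)→(D,_,→)
state=D head=6 tape=_00001_[_]   (D,_)→(C,1,←)
state=C head=5 tape=_00001[_]1   (C,_)→(B,1,→)
state=B head=6 tape=_000011[1]   (B,1)→(E,_,←)
state=E head=5 tape=_00001[1]_   (E,1)→(A,1,←)
state=A head=4 tape=_0000[1]1_   (A,1)→(C,_,←)
state=C head=3 tape=_000[0]_1_   (C,0)→(E,1,←)
state=E head=2 tape=_00[0]1_1_   (E,0)→(D,1,→)
state=D head=3 tape=_001[1]_1_   (D,1)→(E,_,←)
state=E head=2 tape=_00[1]__1_   (E,1)→(A,1,←)
state=A head=1 tape=_0[0]1__1_   (A,0)→(B,1,←)
state=B head=0 tape=_[0]11__1_   (B,0)→(E,0,→)
state=E head=1 tape=_0[1]1__1_   (E,1)→(A,1,←)
state=A head=0 tape=_[0]11__1_   (A,0)→(B,1,←)
state=B head=-1 tape=[_]111__1_
At halt the head is at cell -1.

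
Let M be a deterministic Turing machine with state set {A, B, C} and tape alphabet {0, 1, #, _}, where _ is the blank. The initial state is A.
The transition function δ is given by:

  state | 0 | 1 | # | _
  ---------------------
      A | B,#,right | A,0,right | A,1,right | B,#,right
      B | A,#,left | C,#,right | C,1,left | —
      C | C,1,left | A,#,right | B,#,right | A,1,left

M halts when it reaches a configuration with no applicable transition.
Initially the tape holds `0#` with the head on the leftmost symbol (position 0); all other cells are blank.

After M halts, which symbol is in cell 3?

#

A | [0]#___   read 0 → write #, move right, go to B
B | #[#]___   read # → write 1, move left, go to C
C | [#]1___   read # → write #, move right, go to B
B | #[1]___   read 1 → write #, move right, go to C
C | ##[_]__   read _ → write 1, move left, go to A
A | #[#]1__   read # → write 1, move right, go to A
A | #1[1]__   read 1 → write 0, move right, go to A
A | #10[_]_   read _ → write #, move right, go to B
B | #10#[_]
Cell 3 holds # when M halts.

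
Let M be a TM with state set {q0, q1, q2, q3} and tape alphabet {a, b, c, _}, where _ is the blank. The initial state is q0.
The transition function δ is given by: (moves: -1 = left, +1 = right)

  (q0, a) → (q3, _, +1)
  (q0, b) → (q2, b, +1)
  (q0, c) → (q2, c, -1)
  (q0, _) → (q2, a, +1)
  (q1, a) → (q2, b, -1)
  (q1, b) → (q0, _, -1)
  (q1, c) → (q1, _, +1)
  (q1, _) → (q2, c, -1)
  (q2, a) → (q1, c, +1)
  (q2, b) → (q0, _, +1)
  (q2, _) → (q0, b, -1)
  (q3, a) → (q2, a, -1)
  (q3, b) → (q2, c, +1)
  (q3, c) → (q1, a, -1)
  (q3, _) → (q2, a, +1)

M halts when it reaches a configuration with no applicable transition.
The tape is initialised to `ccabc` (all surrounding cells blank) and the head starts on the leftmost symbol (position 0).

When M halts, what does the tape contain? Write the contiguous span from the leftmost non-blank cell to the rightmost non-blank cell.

cccabc

q0 | __[c]cabc   read c → write c, move -1, go to q2
q2 | _[_]ccabc   read _ → write b, move -1, go to q0
q0 | [_]bccabc   read _ → write a, move +1, go to q2
q2 | a[b]ccabc   read b → write _, move +1, go to q0
q0 | a_[c]cabc   read c → write c, move -1, go to q2
q2 | a[_]ccabc   read _ → write b, move -1, go to q0
q0 | [a]bccabc   read a → write _, move +1, go to q3
q3 | _[b]ccabc   read b → write c, move +1, go to q2
q2 | _c[c]cabc
The non-blank tape span at halt is cccabc.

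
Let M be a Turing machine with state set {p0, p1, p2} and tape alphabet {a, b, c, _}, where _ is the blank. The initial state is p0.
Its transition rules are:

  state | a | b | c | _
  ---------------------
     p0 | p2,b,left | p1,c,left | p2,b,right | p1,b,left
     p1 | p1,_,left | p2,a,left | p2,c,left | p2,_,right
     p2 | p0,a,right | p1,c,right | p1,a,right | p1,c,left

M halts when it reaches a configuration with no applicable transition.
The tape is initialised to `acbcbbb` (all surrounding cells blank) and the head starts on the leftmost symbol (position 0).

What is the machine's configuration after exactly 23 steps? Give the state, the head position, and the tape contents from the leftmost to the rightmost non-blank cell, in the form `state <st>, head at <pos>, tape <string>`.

state p1, head at 1, tape abaccbbb

state=p0 head=0 tape=__[a]cbcbbb   (p0,a)→(p2,b,left)
state=p2 head=-1 tape=_[_]bcbcbbb   (p2,_)→(p1,c,left)
state=p1 head=-2 tape=[_]cbcbcbbb   (p1,_)→(p2,_,right)
state=p2 head=-1 tape=_[c]bcbcbbb   (p2,c)→(p1,a,right)
state=p1 head=0 tape=_a[b]cbcbbb   (p1,b)→(p2,a,left)
state=p2 head=-1 tape=_[a]acbcbbb   (p2,a)→(p0,a,right)
state=p0 head=0 tape=_a[a]cbcbbb   (p0,a)→(p2,b,left)
state=p2 head=-1 tape=_[a]bcbcbbb   (p2,a)→(p0,a,right)
state=p0 head=0 tape=_a[b]cbcbbb   (p0,b)→(p1,c,left)
state=p1 head=-1 tape=_[a]ccbcbbb   (p1,a)→(p1,_,left)
state=p1 head=-2 tape=[_]_ccbcbbb   (p1,_)→(p2,_,right)
state=p2 head=-1 tape=_[_]ccbcbbb   (p2,_)→(p1,c,left)
state=p1 head=-2 tape=[_]cccbcbbb   (p1,_)→(p2,_,right)
state=p2 head=-1 tape=_[c]ccbcbbb   (p2,c)→(p1,a,right)
state=p1 head=0 tape=_a[c]cbcbbb   (p1,c)→(p2,c,left)
state=p2 head=-1 tape=_[a]ccbcbbb   (p2,a)→(p0,a,right)
state=p0 head=0 tape=_a[c]cbcbbb   (p0,c)→(p2,b,right)
state=p2 head=1 tape=_ab[c]bcbbb   (p2,c)→(p1,a,right)
state=p1 head=2 tape=_aba[b]cbbb   (p1,b)→(p2,a,left)
state=p2 head=1 tape=_ab[a]acbbb   (p2,a)→(p0,a,right)
state=p0 head=2 tape=_aba[a]cbbb   (p0,a)→(p2,b,left)
state=p2 head=1 tape=_ab[a]bcbbb   (p2,a)→(p0,a,right)
state=p0 head=2 tape=_aba[b]cbbb   (p0,b)→(p1,c,left)
state=p1 head=1 tape=_ab[a]ccbbb
After 23 steps: state p1, head at 1, tape abaccbbb.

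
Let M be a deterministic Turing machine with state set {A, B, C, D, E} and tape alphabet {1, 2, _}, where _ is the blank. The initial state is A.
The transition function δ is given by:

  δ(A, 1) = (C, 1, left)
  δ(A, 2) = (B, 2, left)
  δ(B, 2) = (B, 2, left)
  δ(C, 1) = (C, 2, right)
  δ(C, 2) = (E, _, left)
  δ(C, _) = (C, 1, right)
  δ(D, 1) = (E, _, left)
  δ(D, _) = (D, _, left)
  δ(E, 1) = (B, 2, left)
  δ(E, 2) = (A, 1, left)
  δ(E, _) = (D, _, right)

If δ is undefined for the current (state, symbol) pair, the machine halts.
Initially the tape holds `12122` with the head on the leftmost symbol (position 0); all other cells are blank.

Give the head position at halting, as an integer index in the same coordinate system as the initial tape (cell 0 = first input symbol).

A | ___[1]2122   read 1 → write 1, move left, go to C
C | __[_]12122   read _ → write 1, move right, go to C
C | __1[1]2122   read 1 → write 2, move right, go to C
C | __12[2]122   read 2 → write _, move left, go to E
E | __1[2]_122   read 2 → write 1, move left, go to A
A | __[1]1_122   read 1 → write 1, move left, go to C
C | _[_]11_122   read _ → write 1, move right, go to C
C | _1[1]1_122   read 1 → write 2, move right, go to C
C | _12[1]_122   read 1 → write 2, move right, go to C
C | _122[_]122   read _ → write 1, move right, go to C
C | _1221[1]22   read 1 → write 2, move right, go to C
C | _12212[2]2   read 2 → write _, move left, go to E
E | _1221[2]_2   read 2 → write 1, move left, go to A
A | _122[1]1_2   read 1 → write 1, move left, go to C
C | _12[2]11_2   read 2 → write _, move left, go to E
E | _1[2]_11_2   read 2 → write 1, move left, go to A
A | _[1]1_11_2   read 1 → write 1, move left, go to C
C | [_]11_11_2   read _ → write 1, move right, go to C
C | 1[1]1_11_2   read 1 → write 2, move right, go to C
C | 12[1]_11_2   read 1 → write 2, move right, go to C
C | 122[_]11_2   read _ → write 1, move right, go to C
C | 1221[1]1_2   read 1 → write 2, move right, go to C
C | 12212[1]_2   read 1 → write 2, move right, go to C
C | 122122[_]2   read _ → write 1, move right, go to C
C | 1221221[2]   read 2 → write _, move left, go to E
E | 122122[1]_   read 1 → write 2, move left, go to B
B | 12212[2]2_   read 2 → write 2, move left, go to B
B | 1221[2]22_   read 2 → write 2, move left, go to B
B | 122[1]222_
At halt the head is at cell 0.

0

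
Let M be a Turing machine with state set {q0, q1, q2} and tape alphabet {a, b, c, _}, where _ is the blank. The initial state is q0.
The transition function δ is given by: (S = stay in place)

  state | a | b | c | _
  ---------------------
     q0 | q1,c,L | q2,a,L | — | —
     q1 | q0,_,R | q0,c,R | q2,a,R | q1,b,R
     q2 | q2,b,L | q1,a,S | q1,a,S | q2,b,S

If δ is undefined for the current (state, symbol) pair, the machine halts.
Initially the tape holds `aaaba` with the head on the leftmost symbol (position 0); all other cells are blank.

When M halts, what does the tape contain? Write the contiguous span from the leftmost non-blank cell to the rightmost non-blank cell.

bababa

q0 | _[a]aaba__   read a → write c, move L, go to q1
q1 | [_]caaba__   read _ → write b, move R, go to q1
q1 | b[c]aaba__   read c → write a, move R, go to q2
q2 | ba[a]aba__   read a → write b, move L, go to q2
q2 | b[a]baba__   read a → write b, move L, go to q2
q2 | [b]bbaba__   read b → write a, move S, go to q1
q1 | [a]bbaba__   read a → write _, move R, go to q0
q0 | _[b]baba__   read b → write a, move L, go to q2
q2 | [_]ababa__   read _ → write b, move S, go to q2
q2 | [b]ababa__   read b → write a, move S, go to q1
q1 | [a]ababa__   read a → write _, move R, go to q0
q0 | _[a]baba__   read a → write c, move L, go to q1
q1 | [_]cbaba__   read _ → write b, move R, go to q1
q1 | b[c]baba__   read c → write a, move R, go to q2
q2 | ba[b]aba__   read b → write a, move S, go to q1
q1 | ba[a]aba__   read a → write _, move R, go to q0
q0 | ba_[a]ba__   read a → write c, move L, go to q1
q1 | ba[_]cba__   read _ → write b, move R, go to q1
q1 | bab[c]ba__   read c → write a, move R, go to q2
q2 | baba[b]a__   read b → write a, move S, go to q1
q1 | baba[a]a__   read a → write _, move R, go to q0
q0 | baba_[a]__   read a → write c, move L, go to q1
q1 | baba[_]c__   read _ → write b, move R, go to q1
q1 | babab[c]__   read c → write a, move R, go to q2
q2 | bababa[_]_   read _ → write b, move S, go to q2
q2 | bababa[b]_   read b → write a, move S, go to q1
q1 | bababa[a]_   read a → write _, move R, go to q0
q0 | bababa_[_]
The non-blank tape span at halt is bababa.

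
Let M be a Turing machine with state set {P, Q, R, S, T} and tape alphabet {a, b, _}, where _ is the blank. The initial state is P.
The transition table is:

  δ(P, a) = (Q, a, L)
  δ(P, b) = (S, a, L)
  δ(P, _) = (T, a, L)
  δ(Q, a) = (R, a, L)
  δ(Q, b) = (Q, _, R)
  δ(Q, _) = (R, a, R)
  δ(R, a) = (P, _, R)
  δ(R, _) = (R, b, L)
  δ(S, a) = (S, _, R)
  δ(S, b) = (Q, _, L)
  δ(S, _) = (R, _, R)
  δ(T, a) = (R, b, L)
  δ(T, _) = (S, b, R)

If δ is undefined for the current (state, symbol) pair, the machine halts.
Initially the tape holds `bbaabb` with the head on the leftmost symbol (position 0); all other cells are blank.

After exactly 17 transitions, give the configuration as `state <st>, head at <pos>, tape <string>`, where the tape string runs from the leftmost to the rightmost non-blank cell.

P | _[b]baabb   read b → write a, move L, go to S
S | [_]abaabb   read _ → write _, move R, go to R
R | _[a]baabb   read a → write _, move R, go to P
P | __[b]aabb   read b → write a, move L, go to S
S | _[_]aaabb   read _ → write _, move R, go to R
R | __[a]aabb   read a → write _, move R, go to P
P | ___[a]abb   read a → write a, move L, go to Q
Q | __[_]aabb   read _ → write a, move R, go to R
R | __a[a]abb   read a → write _, move R, go to P
P | __a_[a]bb   read a → write a, move L, go to Q
Q | __a[_]abb   read _ → write a, move R, go to R
R | __aa[a]bb   read a → write _, move R, go to P
P | __aa_[b]b   read b → write a, move L, go to S
S | __aa[_]ab   read _ → write _, move R, go to R
R | __aa_[a]b   read a → write _, move R, go to P
P | __aa__[b]   read b → write a, move L, go to S
S | __aa_[_]a   read _ → write _, move R, go to R
R | __aa__[a]
After 17 steps: state R, head at 5, tape aa__a.

state R, head at 5, tape aa__a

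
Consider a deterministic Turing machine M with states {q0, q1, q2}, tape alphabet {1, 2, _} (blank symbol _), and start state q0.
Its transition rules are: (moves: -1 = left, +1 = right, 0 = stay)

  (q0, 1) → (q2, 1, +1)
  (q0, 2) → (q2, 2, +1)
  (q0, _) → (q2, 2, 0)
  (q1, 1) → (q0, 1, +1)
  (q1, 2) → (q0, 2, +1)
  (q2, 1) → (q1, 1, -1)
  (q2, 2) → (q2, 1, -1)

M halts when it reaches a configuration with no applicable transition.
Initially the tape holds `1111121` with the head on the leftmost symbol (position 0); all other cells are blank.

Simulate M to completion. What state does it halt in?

q2

q0 | [1]111121_   read 1 → write 1, move +1, go to q2
q2 | 1[1]11121_   read 1 → write 1, move -1, go to q1
q1 | [1]111121_   read 1 → write 1, move +1, go to q0
q0 | 1[1]11121_   read 1 → write 1, move +1, go to q2
q2 | 11[1]1121_   read 1 → write 1, move -1, go to q1
q1 | 1[1]11121_   read 1 → write 1, move +1, go to q0
q0 | 11[1]1121_   read 1 → write 1, move +1, go to q2
q2 | 111[1]121_   read 1 → write 1, move -1, go to q1
q1 | 11[1]1121_   read 1 → write 1, move +1, go to q0
q0 | 111[1]121_   read 1 → write 1, move +1, go to q2
q2 | 1111[1]21_   read 1 → write 1, move -1, go to q1
q1 | 111[1]121_   read 1 → write 1, move +1, go to q0
q0 | 1111[1]21_   read 1 → write 1, move +1, go to q2
q2 | 11111[2]1_   read 2 → write 1, move -1, go to q2
q2 | 1111[1]11_   read 1 → write 1, move -1, go to q1
q1 | 111[1]111_   read 1 → write 1, move +1, go to q0
q0 | 1111[1]11_   read 1 → write 1, move +1, go to q2
q2 | 11111[1]1_   read 1 → write 1, move -1, go to q1
q1 | 1111[1]11_   read 1 → write 1, move +1, go to q0
q0 | 11111[1]1_   read 1 → write 1, move +1, go to q2
q2 | 111111[1]_   read 1 → write 1, move -1, go to q1
q1 | 11111[1]1_   read 1 → write 1, move +1, go to q0
q0 | 111111[1]_   read 1 → write 1, move +1, go to q2
q2 | 1111111[_]
No transition is defined for (q2, _); M halts in state q2.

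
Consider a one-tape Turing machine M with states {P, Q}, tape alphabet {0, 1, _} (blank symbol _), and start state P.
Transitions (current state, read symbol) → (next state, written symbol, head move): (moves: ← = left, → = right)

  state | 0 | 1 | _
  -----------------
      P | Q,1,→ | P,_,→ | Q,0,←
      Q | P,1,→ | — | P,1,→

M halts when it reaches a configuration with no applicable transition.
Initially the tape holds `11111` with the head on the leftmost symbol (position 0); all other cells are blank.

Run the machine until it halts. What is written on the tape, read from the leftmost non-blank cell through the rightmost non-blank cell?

1110

state=P head=0 tape=[1]1111___   (P,1)→(P,_,→)
state=P head=1 tape=_[1]111___   (P,1)→(P,_,→)
state=P head=2 tape=__[1]11___   (P,1)→(P,_,→)
state=P head=3 tape=___[1]1___   (P,1)→(P,_,→)
state=P head=4 tape=____[1]___   (P,1)→(P,_,→)
state=P head=5 tape=_____[_]__   (P,_)→(Q,0,←)
state=Q head=4 tape=____[_]0__   (Q,_)→(P,1,→)
state=P head=5 tape=____1[0]__   (P,0)→(Q,1,→)
state=Q head=6 tape=____11[_]_   (Q,_)→(P,1,→)
state=P head=7 tape=____111[_]   (P,_)→(Q,0,←)
state=Q head=6 tape=____11[1]0
The non-blank tape span at halt is 1110.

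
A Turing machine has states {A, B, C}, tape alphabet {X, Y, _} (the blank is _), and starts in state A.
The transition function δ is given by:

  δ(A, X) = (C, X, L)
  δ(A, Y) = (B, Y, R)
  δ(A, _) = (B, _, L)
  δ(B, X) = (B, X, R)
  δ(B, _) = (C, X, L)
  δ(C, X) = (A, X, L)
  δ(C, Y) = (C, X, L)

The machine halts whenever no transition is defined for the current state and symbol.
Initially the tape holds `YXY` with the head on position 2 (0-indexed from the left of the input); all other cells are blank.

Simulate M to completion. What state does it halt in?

A | _YX[Y]___   read Y → write Y, move R, go to B
B | _YXY[_]__   read _ → write X, move L, go to C
C | _YX[Y]X__   read Y → write X, move L, go to C
C | _Y[X]XX__   read X → write X, move L, go to A
A | _[Y]XXX__   read Y → write Y, move R, go to B
B | _Y[X]XX__   read X → write X, move R, go to B
B | _YX[X]X__   read X → write X, move R, go to B
B | _YXX[X]__   read X → write X, move R, go to B
B | _YXXX[_]_   read _ → write X, move L, go to C
C | _YXX[X]X_   read X → write X, move L, go to A
A | _YX[X]XX_   read X → write X, move L, go to C
C | _Y[X]XXX_   read X → write X, move L, go to A
A | _[Y]XXXX_   read Y → write Y, move R, go to B
B | _Y[X]XXX_   read X → write X, move R, go to B
B | _YX[X]XX_   read X → write X, move R, go to B
B | _YXX[X]X_   read X → write X, move R, go to B
B | _YXXX[X]_   read X → write X, move R, go to B
B | _YXXXX[_]   read _ → write X, move L, go to C
C | _YXXX[X]X   read X → write X, move L, go to A
A | _YXX[X]XX   read X → write X, move L, go to C
C | _YX[X]XXX   read X → write X, move L, go to A
A | _Y[X]XXXX   read X → write X, move L, go to C
C | _[Y]XXXXX   read Y → write X, move L, go to C
C | [_]XXXXXX
No transition is defined for (C, _); M halts in state C.

C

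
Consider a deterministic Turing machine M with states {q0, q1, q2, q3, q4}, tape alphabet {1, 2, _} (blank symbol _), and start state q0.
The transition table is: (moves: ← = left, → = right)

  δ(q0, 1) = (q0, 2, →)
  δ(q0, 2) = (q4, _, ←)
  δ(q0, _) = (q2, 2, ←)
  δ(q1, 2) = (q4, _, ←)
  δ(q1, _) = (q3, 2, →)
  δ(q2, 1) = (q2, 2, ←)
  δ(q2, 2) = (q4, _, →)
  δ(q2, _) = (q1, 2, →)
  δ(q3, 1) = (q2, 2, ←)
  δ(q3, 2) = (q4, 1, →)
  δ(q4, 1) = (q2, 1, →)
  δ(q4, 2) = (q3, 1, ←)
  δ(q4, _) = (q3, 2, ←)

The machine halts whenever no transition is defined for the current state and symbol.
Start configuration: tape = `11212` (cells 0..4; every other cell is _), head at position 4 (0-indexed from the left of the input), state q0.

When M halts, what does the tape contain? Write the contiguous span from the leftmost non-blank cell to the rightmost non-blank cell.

112122

state=q0 head=4 tape=1121[2]__   (q0,2)→(q4,_,←)
state=q4 head=3 tape=112[1]___   (q4,1)→(q2,1,→)
state=q2 head=4 tape=1121[_]__   (q2,_)→(q1,2,→)
state=q1 head=5 tape=11212[_]_   (q1,_)→(q3,2,→)
state=q3 head=6 tape=112122[_]
The non-blank tape span at halt is 112122.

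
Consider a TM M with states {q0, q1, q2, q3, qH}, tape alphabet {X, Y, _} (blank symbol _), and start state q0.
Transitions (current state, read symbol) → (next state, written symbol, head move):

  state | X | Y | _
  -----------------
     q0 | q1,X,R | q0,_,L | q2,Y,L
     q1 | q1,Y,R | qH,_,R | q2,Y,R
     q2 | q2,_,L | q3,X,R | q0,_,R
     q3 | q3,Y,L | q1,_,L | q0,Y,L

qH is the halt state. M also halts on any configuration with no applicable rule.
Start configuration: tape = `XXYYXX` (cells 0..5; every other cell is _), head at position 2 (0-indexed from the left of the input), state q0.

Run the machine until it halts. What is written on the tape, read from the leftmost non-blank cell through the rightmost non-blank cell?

XYYYX

q0 | XX[Y]YXX_   read Y → write _, move L, go to q0
q0 | X[X]_YXX_   read X → write X, move R, go to q1
q1 | XX[_]YXX_   read _ → write Y, move R, go to q2
q2 | XXY[Y]XX_   read Y → write X, move R, go to q3
q3 | XXYX[X]X_   read X → write Y, move L, go to q3
q3 | XXY[X]YX_   read X → write Y, move L, go to q3
q3 | XX[Y]YYX_   read Y → write _, move L, go to q1
q1 | X[X]_YYX_   read X → write Y, move R, go to q1
q1 | XY[_]YYX_   read _ → write Y, move R, go to q2
q2 | XYY[Y]YX_   read Y → write X, move R, go to q3
q3 | XYYX[Y]X_   read Y → write _, move L, go to q1
q1 | XYY[X]_X_   read X → write Y, move R, go to q1
q1 | XYYY[_]X_   read _ → write Y, move R, go to q2
q2 | XYYYY[X]_   read X → write _, move L, go to q2
q2 | XYYY[Y]__   read Y → write X, move R, go to q3
q3 | XYYYX[_]_   read _ → write Y, move L, go to q0
q0 | XYYY[X]Y_   read X → write X, move R, go to q1
q1 | XYYYX[Y]_   read Y → write _, move R, go to qH
qH | XYYYX_[_]
The non-blank tape span at halt is XYYYX.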